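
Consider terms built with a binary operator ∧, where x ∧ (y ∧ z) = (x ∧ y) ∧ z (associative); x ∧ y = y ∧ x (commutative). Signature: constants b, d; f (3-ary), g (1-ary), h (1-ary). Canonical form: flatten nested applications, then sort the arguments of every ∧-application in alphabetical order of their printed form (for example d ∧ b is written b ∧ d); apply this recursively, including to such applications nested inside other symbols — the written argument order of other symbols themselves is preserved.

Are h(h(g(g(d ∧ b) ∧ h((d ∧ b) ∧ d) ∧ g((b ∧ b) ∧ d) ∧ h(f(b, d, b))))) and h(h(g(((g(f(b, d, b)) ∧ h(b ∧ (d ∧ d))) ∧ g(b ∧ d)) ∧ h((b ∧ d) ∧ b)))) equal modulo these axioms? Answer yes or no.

Left:  h(h(g(g(d ∧ b) ∧ h((d ∧ b) ∧ d) ∧ g((b ∧ b) ∧ d) ∧ h(f(b, d, b)))))
  Descend into:  g(d ∧ b) ∧ h((d ∧ b) ∧ d) ∧ g((b ∧ b) ∧ d) ∧ h(f(b, d, b))
  Inside:  g(d ∧ b)  →  g(b ∧ d)
  Inside:  h((d ∧ b) ∧ d)  →  h(b ∧ d ∧ d)
  Simplify inside:  g((b ∧ b) ∧ d)  →  g(b ∧ b ∧ d)
  Sort arguments:  g(b ∧ b ∧ d) ∧ g(b ∧ d) ∧ h(b ∧ d ∧ d) ∧ h(f(b, d, b))
  Put back:  h(h(g(g(b ∧ b ∧ d) ∧ g(b ∧ d) ∧ h(b ∧ d ∧ d) ∧ h(f(b, d, b)))))
Right:  h(h(g(((g(f(b, d, b)) ∧ h(b ∧ (d ∧ d))) ∧ g(b ∧ d)) ∧ h((b ∧ d) ∧ b))))
  Work inside:  ((g(f(b, d, b)) ∧ h(b ∧ (d ∧ d))) ∧ g(b ∧ d)) ∧ h((b ∧ d) ∧ b)
  Merge nested applications:  g(f(b, d, b)) ∧ h(b ∧ (d ∧ d)) ∧ g(b ∧ d) ∧ h((b ∧ d) ∧ b)
  Simplify inside:  h(b ∧ (d ∧ d))  →  h(b ∧ d ∧ d)
  Simplify inside:  h((b ∧ d) ∧ b)  →  h(b ∧ b ∧ d)
  Order the arguments:  g(b ∧ d) ∧ g(f(b, d, b)) ∧ h(b ∧ b ∧ d) ∧ h(b ∧ d ∧ d)
  Reassemble:  h(h(g(g(b ∧ d) ∧ g(f(b, d, b)) ∧ h(b ∧ b ∧ d) ∧ h(b ∧ d ∧ d))))

Answer: no — h(h(g(g(b ∧ b ∧ d) ∧ g(b ∧ d) ∧ h(b ∧ d ∧ d) ∧ h(f(b, d, b))))) vs h(h(g(g(b ∧ d) ∧ g(f(b, d, b)) ∧ h(b ∧ b ∧ d) ∧ h(b ∧ d ∧ d))))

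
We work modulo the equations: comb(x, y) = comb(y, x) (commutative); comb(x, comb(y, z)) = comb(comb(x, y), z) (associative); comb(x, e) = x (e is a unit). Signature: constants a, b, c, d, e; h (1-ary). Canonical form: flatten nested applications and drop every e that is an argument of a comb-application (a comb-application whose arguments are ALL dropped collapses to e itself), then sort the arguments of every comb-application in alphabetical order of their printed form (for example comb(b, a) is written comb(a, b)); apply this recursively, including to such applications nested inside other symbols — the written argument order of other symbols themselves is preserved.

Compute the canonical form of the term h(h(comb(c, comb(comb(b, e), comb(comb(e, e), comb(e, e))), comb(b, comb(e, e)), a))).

Work inside:  comb(c, comb(comb(b, e), comb(comb(e, e), comb(e, e))), comb(b, comb(e, e)), a)
Un-nest:  comb(c, b, e, e, e, e, e, b, e, e, a)
Drop the unit:  drop e (×7)
Sort arguments:  comb(a, b, b, c)
Put back:  h(h(comb(a, b, b, c)))

Answer: h(h(comb(a, b, b, c)))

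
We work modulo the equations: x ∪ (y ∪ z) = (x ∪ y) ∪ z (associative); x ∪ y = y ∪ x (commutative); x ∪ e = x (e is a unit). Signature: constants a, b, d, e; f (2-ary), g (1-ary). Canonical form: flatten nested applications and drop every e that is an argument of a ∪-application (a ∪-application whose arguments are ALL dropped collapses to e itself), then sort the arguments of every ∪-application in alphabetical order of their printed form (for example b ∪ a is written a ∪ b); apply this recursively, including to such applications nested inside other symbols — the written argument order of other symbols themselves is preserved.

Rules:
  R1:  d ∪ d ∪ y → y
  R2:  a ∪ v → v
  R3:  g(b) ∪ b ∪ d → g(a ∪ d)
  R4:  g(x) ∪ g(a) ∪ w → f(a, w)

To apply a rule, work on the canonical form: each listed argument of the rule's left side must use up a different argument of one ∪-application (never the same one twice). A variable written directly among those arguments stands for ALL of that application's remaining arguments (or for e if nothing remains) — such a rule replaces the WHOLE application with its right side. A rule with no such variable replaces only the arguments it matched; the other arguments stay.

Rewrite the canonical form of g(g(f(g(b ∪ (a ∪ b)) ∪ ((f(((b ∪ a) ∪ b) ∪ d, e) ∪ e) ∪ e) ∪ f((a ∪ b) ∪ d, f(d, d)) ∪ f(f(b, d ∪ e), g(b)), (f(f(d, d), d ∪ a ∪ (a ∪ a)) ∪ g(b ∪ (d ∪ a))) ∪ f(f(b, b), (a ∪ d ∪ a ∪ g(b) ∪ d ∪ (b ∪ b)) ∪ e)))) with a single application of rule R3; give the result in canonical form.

Canonical form:  g(g(f(f(a ∪ b ∪ b ∪ d, e) ∪ f(a ∪ b ∪ d, f(d, d)) ∪ f(f(b, d), g(b)) ∪ g(a ∪ b ∪ b), f(f(b, b), a ∪ a ∪ b ∪ b ∪ d ∪ d ∪ g(b)) ∪ f(f(d, d), a ∪ a ∪ a ∪ d) ∪ g(a ∪ b ∪ d))))
Apply R3:  consuming b, d, g(b)
New term:  g(g(f(f(a ∪ b ∪ b ∪ d, e) ∪ f(a ∪ b ∪ d, f(d, d)) ∪ f(f(b, d), g(b)) ∪ g(a ∪ b ∪ b), f(f(b, b), a ∪ a ∪ b ∪ d ∪ g(a ∪ d)) ∪ f(f(d, d), a ∪ a ∪ a ∪ d) ∪ g(a ∪ b ∪ d))))

Answer: g(g(f(f(a ∪ b ∪ b ∪ d, e) ∪ f(a ∪ b ∪ d, f(d, d)) ∪ f(f(b, d), g(b)) ∪ g(a ∪ b ∪ b), f(f(b, b), a ∪ a ∪ b ∪ d ∪ g(a ∪ d)) ∪ f(f(d, d), a ∪ a ∪ a ∪ d) ∪ g(a ∪ b ∪ d))))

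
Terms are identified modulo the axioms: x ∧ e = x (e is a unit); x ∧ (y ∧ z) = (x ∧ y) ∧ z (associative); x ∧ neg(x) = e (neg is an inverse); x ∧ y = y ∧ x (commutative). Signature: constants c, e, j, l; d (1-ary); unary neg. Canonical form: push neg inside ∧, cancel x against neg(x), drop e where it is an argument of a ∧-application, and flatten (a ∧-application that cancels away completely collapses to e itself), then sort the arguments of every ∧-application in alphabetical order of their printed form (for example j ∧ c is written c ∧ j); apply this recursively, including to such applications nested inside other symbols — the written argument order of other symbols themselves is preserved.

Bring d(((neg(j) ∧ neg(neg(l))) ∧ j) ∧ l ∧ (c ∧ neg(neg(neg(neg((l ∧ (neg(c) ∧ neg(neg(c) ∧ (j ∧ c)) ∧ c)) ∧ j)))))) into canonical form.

Descend into:  ((neg(j) ∧ neg(neg(l))) ∧ j) ∧ l ∧ (c ∧ neg(neg(neg(neg((l ∧ (neg(c) ∧ neg(neg(c) ∧ (j ∧ c)) ∧ c)) ∧ j)))))
Push neg inside:  distribute neg over ∧ and collapse double neg
Cancel inverse pairs:  j cancels
Collect terms:  l ∧ l ∧ l ∧ c
Order the arguments:  c ∧ l ∧ l ∧ l
Rebuild:  d(c ∧ l ∧ l ∧ l)

Answer: d(c ∧ l ∧ l ∧ l)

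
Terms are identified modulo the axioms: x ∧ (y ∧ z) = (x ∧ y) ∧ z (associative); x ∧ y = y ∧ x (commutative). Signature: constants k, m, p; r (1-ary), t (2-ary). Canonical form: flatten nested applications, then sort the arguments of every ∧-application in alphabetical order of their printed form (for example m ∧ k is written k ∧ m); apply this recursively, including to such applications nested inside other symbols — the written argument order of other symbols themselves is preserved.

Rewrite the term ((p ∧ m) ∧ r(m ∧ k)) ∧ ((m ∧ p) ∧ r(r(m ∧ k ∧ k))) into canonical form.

Answer: m ∧ m ∧ p ∧ p ∧ r(k ∧ m) ∧ r(r(k ∧ k ∧ m))

Derivation:
Merge nested applications:  p ∧ m ∧ r(m ∧ k) ∧ m ∧ p ∧ r(r(m ∧ k ∧ k))
Inside:  r(m ∧ k)  →  r(k ∧ m)
Canonicalize subterm:  r(r(m ∧ k ∧ k))  →  r(r(k ∧ k ∧ m))
Order the arguments:  m ∧ m ∧ p ∧ p ∧ r(k ∧ m) ∧ r(r(k ∧ k ∧ m))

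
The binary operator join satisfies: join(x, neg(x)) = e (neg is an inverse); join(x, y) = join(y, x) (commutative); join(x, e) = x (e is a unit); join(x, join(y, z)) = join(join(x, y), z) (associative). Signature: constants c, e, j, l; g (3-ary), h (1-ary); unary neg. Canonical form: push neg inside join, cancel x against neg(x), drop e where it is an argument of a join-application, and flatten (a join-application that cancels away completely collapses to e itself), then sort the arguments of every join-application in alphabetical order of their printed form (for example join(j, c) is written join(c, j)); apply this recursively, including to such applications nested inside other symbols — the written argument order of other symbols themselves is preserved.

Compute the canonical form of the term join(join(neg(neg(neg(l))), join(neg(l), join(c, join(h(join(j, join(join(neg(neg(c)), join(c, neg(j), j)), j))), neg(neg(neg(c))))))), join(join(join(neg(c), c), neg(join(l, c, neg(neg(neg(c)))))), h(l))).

Push neg inside:  distribute neg over join and collapse double neg
Cancel:  c cancels
Collect terms:  join(neg(l), neg(l), neg(l), h(join(c, c, j, j)), h(l))
Sort arguments:  join(h(join(c, c, j, j)), h(l), neg(l), neg(l), neg(l))

Answer: join(h(join(c, c, j, j)), h(l), neg(l), neg(l), neg(l))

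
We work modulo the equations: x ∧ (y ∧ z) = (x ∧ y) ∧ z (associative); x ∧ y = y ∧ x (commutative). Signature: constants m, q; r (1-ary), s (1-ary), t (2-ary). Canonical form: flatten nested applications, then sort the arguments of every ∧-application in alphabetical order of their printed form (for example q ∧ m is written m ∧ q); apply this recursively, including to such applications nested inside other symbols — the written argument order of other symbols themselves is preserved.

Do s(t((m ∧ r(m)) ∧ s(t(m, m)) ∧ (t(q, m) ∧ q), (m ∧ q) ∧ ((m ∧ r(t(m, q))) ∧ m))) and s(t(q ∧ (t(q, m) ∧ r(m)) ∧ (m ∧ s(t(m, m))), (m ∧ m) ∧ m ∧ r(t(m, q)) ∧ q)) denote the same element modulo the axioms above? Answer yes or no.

Left:  s(t((m ∧ r(m)) ∧ s(t(m, m)) ∧ (t(q, m) ∧ q), (m ∧ q) ∧ ((m ∧ r(t(m, q))) ∧ m)))
  Focus inside:  (m ∧ r(m)) ∧ s(t(m, m)) ∧ (t(q, m) ∧ q)
  Merge nested applications:  m ∧ r(m) ∧ s(t(m, m)) ∧ t(q, m) ∧ q
  Sort arguments:  m ∧ q ∧ r(m) ∧ s(t(m, m)) ∧ t(q, m)
  Reassemble:  s(t(m ∧ q ∧ r(m) ∧ s(t(m, m)) ∧ t(q, m), m ∧ m ∧ m ∧ q ∧ r(t(m, q))))
Right:  s(t(q ∧ (t(q, m) ∧ r(m)) ∧ (m ∧ s(t(m, m))), (m ∧ m) ∧ m ∧ r(t(m, q)) ∧ q))
  Descend into:  q ∧ (t(q, m) ∧ r(m)) ∧ (m ∧ s(t(m, m)))
  Un-nest:  q ∧ t(q, m) ∧ r(m) ∧ m ∧ s(t(m, m))
  Sort arguments:  m ∧ q ∧ r(m) ∧ s(t(m, m)) ∧ t(q, m)
  Reassemble:  s(t(m ∧ q ∧ r(m) ∧ s(t(m, m)) ∧ t(q, m), m ∧ m ∧ m ∧ q ∧ r(t(m, q))))

Answer: yes — both canonical forms are s(t(m ∧ q ∧ r(m) ∧ s(t(m, m)) ∧ t(q, m), m ∧ m ∧ m ∧ q ∧ r(t(m, q))))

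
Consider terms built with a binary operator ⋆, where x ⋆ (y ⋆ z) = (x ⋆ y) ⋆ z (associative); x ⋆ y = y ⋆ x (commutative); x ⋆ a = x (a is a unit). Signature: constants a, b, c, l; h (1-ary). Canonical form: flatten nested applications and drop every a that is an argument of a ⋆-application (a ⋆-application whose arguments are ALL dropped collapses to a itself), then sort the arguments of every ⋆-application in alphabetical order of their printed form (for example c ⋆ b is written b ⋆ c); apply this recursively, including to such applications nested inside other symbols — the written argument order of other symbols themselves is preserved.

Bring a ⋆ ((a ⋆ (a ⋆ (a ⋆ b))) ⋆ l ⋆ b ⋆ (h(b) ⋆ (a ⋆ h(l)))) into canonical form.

Merge nested applications:  a ⋆ a ⋆ a ⋆ a ⋆ b ⋆ l ⋆ b ⋆ h(b) ⋆ a ⋆ h(l)
Unit:  drop a (×5)
Order the arguments:  b ⋆ b ⋆ h(b) ⋆ h(l) ⋆ l

Answer: b ⋆ b ⋆ h(b) ⋆ h(l) ⋆ l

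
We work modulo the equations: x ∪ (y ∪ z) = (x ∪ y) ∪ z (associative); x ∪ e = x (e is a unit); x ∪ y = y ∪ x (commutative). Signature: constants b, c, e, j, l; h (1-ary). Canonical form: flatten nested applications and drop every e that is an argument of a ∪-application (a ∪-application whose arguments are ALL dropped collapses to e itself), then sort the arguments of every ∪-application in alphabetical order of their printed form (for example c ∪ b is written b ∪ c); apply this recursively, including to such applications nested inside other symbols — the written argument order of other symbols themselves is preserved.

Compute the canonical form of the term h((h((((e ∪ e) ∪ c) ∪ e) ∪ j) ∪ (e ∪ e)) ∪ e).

Focus inside:  (h((((e ∪ e) ∪ c) ∪ e) ∪ j) ∪ (e ∪ e)) ∪ e
Merge nested applications:  h((((e ∪ e) ∪ c) ∪ e) ∪ j) ∪ e ∪ e ∪ e
Simplify inside:  h((((e ∪ e) ∪ c) ∪ e) ∪ j)  →  h(c ∪ j)
Units out:  drop e (×3)
Sort arguments:  h(c ∪ j)
Reassemble:  h(h(c ∪ j))

Answer: h(h(c ∪ j))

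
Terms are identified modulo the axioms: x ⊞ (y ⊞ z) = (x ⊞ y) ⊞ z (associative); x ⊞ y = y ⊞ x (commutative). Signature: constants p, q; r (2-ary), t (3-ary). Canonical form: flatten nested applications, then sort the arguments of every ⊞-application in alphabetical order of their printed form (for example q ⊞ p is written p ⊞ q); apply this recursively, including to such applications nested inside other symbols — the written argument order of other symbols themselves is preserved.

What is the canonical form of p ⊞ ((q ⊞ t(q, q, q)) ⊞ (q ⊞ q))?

Answer: p ⊞ q ⊞ q ⊞ q ⊞ t(q, q, q)

Derivation:
Merge nested applications:  p ⊞ q ⊞ t(q, q, q) ⊞ q ⊞ q
Order the arguments:  p ⊞ q ⊞ q ⊞ q ⊞ t(q, q, q)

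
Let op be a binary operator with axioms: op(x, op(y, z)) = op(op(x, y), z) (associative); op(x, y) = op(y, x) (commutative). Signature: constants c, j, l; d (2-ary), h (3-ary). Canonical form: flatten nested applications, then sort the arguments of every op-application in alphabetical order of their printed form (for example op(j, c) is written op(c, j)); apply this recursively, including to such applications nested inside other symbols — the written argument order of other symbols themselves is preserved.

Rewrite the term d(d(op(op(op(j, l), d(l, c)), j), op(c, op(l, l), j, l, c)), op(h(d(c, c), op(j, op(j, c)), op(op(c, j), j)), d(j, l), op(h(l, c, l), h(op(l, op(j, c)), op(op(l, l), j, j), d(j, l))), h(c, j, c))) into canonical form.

Descend into:  op(h(d(c, c), op(j, op(j, c)), op(op(c, j), j)), d(j, l), op(h(l, c, l), h(op(l, op(j, c)), op(op(l, l), j, j), d(j, l))), h(c, j, c))
Merge nested applications:  op(h(d(c, c), op(j, op(j, c)), op(op(c, j), j)), d(j, l), h(l, c, l), h(op(l, op(j, c)), op(op(l, l), j, j), d(j, l)), h(c, j, c))
Canonicalize subterm:  h(d(c, c), op(j, op(j, c)), op(op(c, j), j))  →  h(d(c, c), op(c, j, j), op(c, j, j))
Canonicalize subterm:  h(op(l, op(j, c)), op(op(l, l), j, j), d(j, l))  →  h(op(c, j, l), op(j, j, l, l), d(j, l))
Sort arguments:  op(d(j, l), h(c, j, c), h(d(c, c), op(c, j, j), op(c, j, j)), h(l, c, l), h(op(c, j, l), op(j, j, l, l), d(j, l)))
Reassemble:  d(d(op(d(l, c), j, j, l), op(c, c, j, l, l, l)), op(d(j, l), h(c, j, c), h(d(c, c), op(c, j, j), op(c, j, j)), h(l, c, l), h(op(c, j, l), op(j, j, l, l), d(j, l))))

Answer: d(d(op(d(l, c), j, j, l), op(c, c, j, l, l, l)), op(d(j, l), h(c, j, c), h(d(c, c), op(c, j, j), op(c, j, j)), h(l, c, l), h(op(c, j, l), op(j, j, l, l), d(j, l))))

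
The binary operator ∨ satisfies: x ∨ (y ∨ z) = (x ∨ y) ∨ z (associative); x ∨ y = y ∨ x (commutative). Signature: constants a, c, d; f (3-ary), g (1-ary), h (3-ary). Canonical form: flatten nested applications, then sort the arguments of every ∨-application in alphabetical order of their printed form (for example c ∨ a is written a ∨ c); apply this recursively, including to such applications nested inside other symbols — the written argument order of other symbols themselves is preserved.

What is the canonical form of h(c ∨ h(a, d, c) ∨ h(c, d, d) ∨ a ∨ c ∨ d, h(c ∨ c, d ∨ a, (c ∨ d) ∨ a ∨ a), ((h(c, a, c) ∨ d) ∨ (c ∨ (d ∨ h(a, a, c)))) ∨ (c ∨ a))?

Answer: h(a ∨ c ∨ c ∨ d ∨ h(a, d, c) ∨ h(c, d, d), h(c ∨ c, a ∨ d, a ∨ a ∨ c ∨ d), a ∨ c ∨ c ∨ d ∨ d ∨ h(a, a, c) ∨ h(c, a, c))

Derivation:
Descend into:  ((h(c, a, c) ∨ d) ∨ (c ∨ (d ∨ h(a, a, c)))) ∨ (c ∨ a)
Flatten:  h(c, a, c) ∨ d ∨ c ∨ d ∨ h(a, a, c) ∨ c ∨ a
Sort arguments:  a ∨ c ∨ c ∨ d ∨ d ∨ h(a, a, c) ∨ h(c, a, c)
Rebuild:  h(a ∨ c ∨ c ∨ d ∨ h(a, d, c) ∨ h(c, d, d), h(c ∨ c, a ∨ d, a ∨ a ∨ c ∨ d), a ∨ c ∨ c ∨ d ∨ d ∨ h(a, a, c) ∨ h(c, a, c))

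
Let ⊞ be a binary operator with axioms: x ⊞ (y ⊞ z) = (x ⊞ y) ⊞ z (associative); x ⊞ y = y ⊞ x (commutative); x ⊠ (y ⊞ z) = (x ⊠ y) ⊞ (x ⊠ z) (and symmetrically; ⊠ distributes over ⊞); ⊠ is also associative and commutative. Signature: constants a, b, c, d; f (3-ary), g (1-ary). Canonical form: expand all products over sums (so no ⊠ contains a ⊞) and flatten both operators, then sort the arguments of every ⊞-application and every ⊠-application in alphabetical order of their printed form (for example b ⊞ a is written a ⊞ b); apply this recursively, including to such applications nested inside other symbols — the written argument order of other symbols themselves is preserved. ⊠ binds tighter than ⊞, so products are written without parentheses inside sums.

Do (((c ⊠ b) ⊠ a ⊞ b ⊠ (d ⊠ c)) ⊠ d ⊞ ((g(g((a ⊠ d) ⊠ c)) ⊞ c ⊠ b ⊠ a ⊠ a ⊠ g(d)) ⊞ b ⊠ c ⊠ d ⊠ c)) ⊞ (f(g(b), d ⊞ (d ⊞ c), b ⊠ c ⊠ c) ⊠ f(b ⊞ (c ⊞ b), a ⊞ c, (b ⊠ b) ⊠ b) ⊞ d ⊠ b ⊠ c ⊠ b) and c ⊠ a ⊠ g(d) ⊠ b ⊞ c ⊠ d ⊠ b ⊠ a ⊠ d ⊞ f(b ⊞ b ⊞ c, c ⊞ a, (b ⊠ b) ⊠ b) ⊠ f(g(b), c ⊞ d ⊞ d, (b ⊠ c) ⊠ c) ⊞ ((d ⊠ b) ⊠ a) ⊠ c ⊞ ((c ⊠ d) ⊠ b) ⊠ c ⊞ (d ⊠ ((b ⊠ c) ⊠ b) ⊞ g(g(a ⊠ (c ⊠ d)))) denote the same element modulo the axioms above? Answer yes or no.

Left:  (((c ⊠ b) ⊠ a ⊞ b ⊠ (d ⊠ c)) ⊠ d ⊞ ((g(g((a ⊠ d) ⊠ c)) ⊞ c ⊠ b ⊠ a ⊠ a ⊠ g(d)) ⊞ b ⊠ c ⊠ d ⊠ c)) ⊞ (f(g(b), d ⊞ (d ⊞ c), b ⊠ c ⊠ c) ⊠ f(b ⊞ (c ⊞ b), a ⊞ c, (b ⊠ b) ⊠ b) ⊞ d ⊠ b ⊠ c ⊠ b)
  Expand:  a ⊠ b ⊠ c ⊠ d ⊞ b ⊠ c ⊠ d ⊠ d ⊞ g(g(a ⊠ c ⊠ d)) ⊞ a ⊠ a ⊠ b ⊠ c ⊠ g(d) ⊞ b ⊠ c ⊠ c ⊠ d ⊞ f(b ⊞ b ⊞ c, a ⊞ c, b ⊠ b ⊠ b) ⊠ f(g(b), c ⊞ d ⊞ d, b ⊠ c ⊠ c) ⊞ b ⊠ b ⊠ c ⊠ d
  Sort:  a ⊠ a ⊠ b ⊠ c ⊠ g(d) ⊞ a ⊠ b ⊠ c ⊠ d ⊞ b ⊠ b ⊠ c ⊠ d ⊞ b ⊠ c ⊠ c ⊠ d ⊞ b ⊠ c ⊠ d ⊠ d ⊞ f(b ⊞ b ⊞ c, a ⊞ c, b ⊠ b ⊠ b) ⊠ f(g(b), c ⊞ d ⊞ d, b ⊠ c ⊠ c) ⊞ g(g(a ⊠ c ⊠ d))
Right:  c ⊠ a ⊠ g(d) ⊠ b ⊞ c ⊠ d ⊠ b ⊠ a ⊠ d ⊞ f(b ⊞ b ⊞ c, c ⊞ a, (b ⊠ b) ⊠ b) ⊠ f(g(b), c ⊞ d ⊞ d, (b ⊠ c) ⊠ c) ⊞ ((d ⊠ b) ⊠ a) ⊠ c ⊞ ((c ⊠ d) ⊠ b) ⊠ c ⊞ (d ⊠ ((b ⊠ c) ⊠ b) ⊞ g(g(a ⊠ (c ⊠ d))))
  Flatten:  a ⊠ b ⊠ c ⊠ g(d) ⊞ a ⊠ b ⊠ c ⊠ d ⊠ d ⊞ f(b ⊞ b ⊞ c, a ⊞ c, b ⊠ b ⊠ b) ⊠ f(g(b), c ⊞ d ⊞ d, b ⊠ c ⊠ c) ⊞ a ⊠ b ⊠ c ⊠ d ⊞ b ⊠ c ⊠ c ⊠ d ⊞ b ⊠ b ⊠ c ⊠ d ⊞ g(g(a ⊠ c ⊠ d))
  Sort arguments:  a ⊠ b ⊠ c ⊠ d ⊞ a ⊠ b ⊠ c ⊠ d ⊠ d ⊞ a ⊠ b ⊠ c ⊠ g(d) ⊞ b ⊠ b ⊠ c ⊠ d ⊞ b ⊠ c ⊠ c ⊠ d ⊞ f(b ⊞ b ⊞ c, a ⊞ c, b ⊠ b ⊠ b) ⊠ f(g(b), c ⊞ d ⊞ d, b ⊠ c ⊠ c) ⊞ g(g(a ⊠ c ⊠ d))

Answer: no — a ⊠ a ⊠ b ⊠ c ⊠ g(d) ⊞ a ⊠ b ⊠ c ⊠ d ⊞ b ⊠ b ⊠ c ⊠ d ⊞ b ⊠ c ⊠ c ⊠ d ⊞ b ⊠ c ⊠ d ⊠ d ⊞ f(b ⊞ b ⊞ c, a ⊞ c, b ⊠ b ⊠ b) ⊠ f(g(b), c ⊞ d ⊞ d, b ⊠ c ⊠ c) ⊞ g(g(a ⊠ c ⊠ d)) vs a ⊠ b ⊠ c ⊠ d ⊞ a ⊠ b ⊠ c ⊠ d ⊠ d ⊞ a ⊠ b ⊠ c ⊠ g(d) ⊞ b ⊠ b ⊠ c ⊠ d ⊞ b ⊠ c ⊠ c ⊠ d ⊞ f(b ⊞ b ⊞ c, a ⊞ c, b ⊠ b ⊠ b) ⊠ f(g(b), c ⊞ d ⊞ d, b ⊠ c ⊠ c) ⊞ g(g(a ⊠ c ⊠ d))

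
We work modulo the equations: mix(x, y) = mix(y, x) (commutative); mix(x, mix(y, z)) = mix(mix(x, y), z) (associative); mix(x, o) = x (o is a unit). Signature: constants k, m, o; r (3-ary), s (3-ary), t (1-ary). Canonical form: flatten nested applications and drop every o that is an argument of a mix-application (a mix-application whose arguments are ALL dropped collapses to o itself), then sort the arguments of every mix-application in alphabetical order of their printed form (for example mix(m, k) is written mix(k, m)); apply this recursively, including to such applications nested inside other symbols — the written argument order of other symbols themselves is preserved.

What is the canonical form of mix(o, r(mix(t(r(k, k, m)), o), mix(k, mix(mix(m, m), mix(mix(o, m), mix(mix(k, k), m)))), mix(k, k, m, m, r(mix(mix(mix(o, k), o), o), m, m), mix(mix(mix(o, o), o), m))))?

Answer: r(t(r(k, k, m)), mix(k, k, k, m, m, m, m), mix(k, k, m, m, m, r(k, m, m)))

Derivation:
Simplify inside:  r(mix(t(r(k, k, m)), o), mix(k, mix(mix(m, m), mix(mix(o, m), mix(mix(k, k), m)))), mix(k, k, m, m, r(mix(mix(mix(o, k), o), o), m, m), mix(mix(mix(o, o), o), m)))  →  r(t(r(k, k, m)), mix(k, k, k, m, m, m, m), mix(k, k, m, m, m, r(k, m, m)))
Units out:  drop o
Sort arguments:  r(t(r(k, k, m)), mix(k, k, k, m, m, m, m), mix(k, k, m, m, m, r(k, m, m)))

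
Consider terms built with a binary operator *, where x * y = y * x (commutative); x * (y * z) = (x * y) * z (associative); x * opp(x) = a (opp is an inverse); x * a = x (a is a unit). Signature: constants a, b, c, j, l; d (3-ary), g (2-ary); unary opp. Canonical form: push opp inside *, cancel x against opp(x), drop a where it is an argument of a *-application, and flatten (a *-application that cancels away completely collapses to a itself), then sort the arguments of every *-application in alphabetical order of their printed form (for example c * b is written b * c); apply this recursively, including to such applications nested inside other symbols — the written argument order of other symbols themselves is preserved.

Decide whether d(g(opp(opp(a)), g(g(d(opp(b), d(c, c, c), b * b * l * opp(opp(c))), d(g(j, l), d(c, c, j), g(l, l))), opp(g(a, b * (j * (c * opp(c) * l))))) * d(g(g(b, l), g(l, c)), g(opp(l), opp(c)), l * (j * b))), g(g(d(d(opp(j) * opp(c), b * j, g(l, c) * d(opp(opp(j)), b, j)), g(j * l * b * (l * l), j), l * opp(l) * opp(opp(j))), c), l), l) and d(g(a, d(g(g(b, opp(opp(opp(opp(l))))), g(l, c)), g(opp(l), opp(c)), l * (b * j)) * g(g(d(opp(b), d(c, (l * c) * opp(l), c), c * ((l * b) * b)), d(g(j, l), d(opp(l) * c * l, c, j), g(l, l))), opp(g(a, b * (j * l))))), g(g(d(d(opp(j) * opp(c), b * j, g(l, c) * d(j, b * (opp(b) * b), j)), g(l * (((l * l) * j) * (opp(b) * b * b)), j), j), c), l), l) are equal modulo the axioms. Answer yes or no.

Left:  d(g(opp(opp(a)), g(g(d(opp(b), d(c, c, c), b * b * l * opp(opp(c))), d(g(j, l), d(c, c, j), g(l, l))), opp(g(a, b * (j * (c * opp(c) * l))))) * d(g(g(b, l), g(l, c)), g(opp(l), opp(c)), l * (j * b))), g(g(d(d(opp(j) * opp(c), b * j, g(l, c) * d(opp(opp(j)), b, j)), g(j * l * b * (l * l), j), l * opp(l) * opp(opp(j))), c), l), l)
  Descend into:  g(g(d(opp(b), d(c, c, c), b * b * l * opp(opp(c))), d(g(j, l), d(c, c, j), g(l, l))), opp(g(a, b * (j * (c * opp(c) * l))))) * d(g(g(b, l), g(l, c)), g(opp(l), opp(c)), l * (j * b))
  Push opp inside:  distribute opp over * and collapse double opp
  Collect terms:  g(g(d(opp(b), d(c, c, c), b * b * c * l), d(g(j, l), d(c, c, j), g(l, l))), opp(g(a, b * j * l))) * d(g(g(b, l), g(l, c)), g(opp(l), opp(c)), b * j * l)
  Order the arguments:  d(g(g(b, l), g(l, c)), g(opp(l), opp(c)), b * j * l) * g(g(d(opp(b), d(c, c, c), b * b * c * l), d(g(j, l), d(c, c, j), g(l, l))), opp(g(a, b * j * l)))
  Rebuild:  d(g(a, d(g(g(b, l), g(l, c)), g(opp(l), opp(c)), b * j * l) * g(g(d(opp(b), d(c, c, c), b * b * c * l), d(g(j, l), d(c, c, j), g(l, l))), opp(g(a, b * j * l)))), g(g(d(d(opp(c) * opp(j), b * j, d(j, b, j) * g(l, c)), g(b * j * l * l * l, j), j), c), l), l)
Right:  d(g(a, d(g(g(b, opp(opp(opp(opp(l))))), g(l, c)), g(opp(l), opp(c)), l * (b * j)) * g(g(d(opp(b), d(c, (l * c) * opp(l), c), c * ((l * b) * b)), d(g(j, l), d(opp(l) * c * l, c, j), g(l, l))), opp(g(a, b * (j * l))))), g(g(d(d(opp(j) * opp(c), b * j, g(l, c) * d(j, b * (opp(b) * b), j)), g(l * (((l * l) * j) * (opp(b) * b * b)), j), j), c), l), l)
  Work inside:  d(g(g(b, opp(opp(opp(opp(l))))), g(l, c)), g(opp(l), opp(c)), l * (b * j)) * g(g(d(opp(b), d(c, (l * c) * opp(l), c), c * ((l * b) * b)), d(g(j, l), d(opp(l) * c * l, c, j), g(l, l))), opp(g(a, b * (j * l))))
  Push opp inside:  distribute opp over * and collapse double opp
  Combine occurrences:  d(g(g(b, l), g(l, c)), g(opp(l), opp(c)), b * j * l) * g(g(d(opp(b), d(c, c, c), b * b * c * l), d(g(j, l), d(c, c, j), g(l, l))), opp(g(a, b * j * l)))
  Rebuild:  d(g(a, d(g(g(b, l), g(l, c)), g(opp(l), opp(c)), b * j * l) * g(g(d(opp(b), d(c, c, c), b * b * c * l), d(g(j, l), d(c, c, j), g(l, l))), opp(g(a, b * j * l)))), g(g(d(d(opp(c) * opp(j), b * j, d(j, b, j) * g(l, c)), g(b * j * l * l * l, j), j), c), l), l)

Answer: yes — both canonical forms are d(g(a, d(g(g(b, l), g(l, c)), g(opp(l), opp(c)), b * j * l) * g(g(d(opp(b), d(c, c, c), b * b * c * l), d(g(j, l), d(c, c, j), g(l, l))), opp(g(a, b * j * l)))), g(g(d(d(opp(c) * opp(j), b * j, d(j, b, j) * g(l, c)), g(b * j * l * l * l, j), j), c), l), l)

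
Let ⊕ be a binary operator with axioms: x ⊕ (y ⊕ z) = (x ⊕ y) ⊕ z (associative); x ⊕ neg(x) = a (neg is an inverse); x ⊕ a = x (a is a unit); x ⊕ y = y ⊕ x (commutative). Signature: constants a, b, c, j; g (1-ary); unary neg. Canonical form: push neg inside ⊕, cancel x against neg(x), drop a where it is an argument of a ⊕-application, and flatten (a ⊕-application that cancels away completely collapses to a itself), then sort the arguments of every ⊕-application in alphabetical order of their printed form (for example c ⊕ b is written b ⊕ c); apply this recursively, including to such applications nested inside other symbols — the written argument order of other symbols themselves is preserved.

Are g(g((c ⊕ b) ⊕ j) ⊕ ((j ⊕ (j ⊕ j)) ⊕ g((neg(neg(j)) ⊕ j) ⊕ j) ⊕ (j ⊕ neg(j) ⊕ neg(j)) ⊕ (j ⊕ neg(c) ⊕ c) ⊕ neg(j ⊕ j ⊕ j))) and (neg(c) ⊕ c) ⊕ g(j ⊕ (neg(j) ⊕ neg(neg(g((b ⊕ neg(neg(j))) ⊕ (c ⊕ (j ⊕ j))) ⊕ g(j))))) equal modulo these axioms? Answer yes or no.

Left:  g(g((c ⊕ b) ⊕ j) ⊕ ((j ⊕ (j ⊕ j)) ⊕ g((neg(neg(j)) ⊕ j) ⊕ j) ⊕ (j ⊕ neg(j) ⊕ neg(j)) ⊕ (j ⊕ neg(c) ⊕ c) ⊕ neg(j ⊕ j ⊕ j)))
  Work inside:  g((c ⊕ b) ⊕ j) ⊕ ((j ⊕ (j ⊕ j)) ⊕ g((neg(neg(j)) ⊕ j) ⊕ j) ⊕ (j ⊕ neg(j) ⊕ neg(j)) ⊕ (j ⊕ neg(c) ⊕ c) ⊕ neg(j ⊕ j ⊕ j))
  Push neg inside:  distribute neg over ⊕ and collapse double neg
  Cancel:  j cancels; c cancels
  Collect:  g(b ⊕ c ⊕ j) ⊕ g(j ⊕ j ⊕ j)
  Rebuild:  g(g(b ⊕ c ⊕ j) ⊕ g(j ⊕ j ⊕ j))
Right:  (neg(c) ⊕ c) ⊕ g(j ⊕ (neg(j) ⊕ neg(neg(g((b ⊕ neg(neg(j))) ⊕ (c ⊕ (j ⊕ j))) ⊕ g(j)))))
  Push neg inside:  distribute neg over ⊕ and collapse double neg
  Cancel inverse pairs:  c cancels
  Combine occurrences:  g(g(b ⊕ c ⊕ j ⊕ j ⊕ j) ⊕ g(j))

Answer: no — g(g(b ⊕ c ⊕ j) ⊕ g(j ⊕ j ⊕ j)) vs g(g(b ⊕ c ⊕ j ⊕ j ⊕ j) ⊕ g(j))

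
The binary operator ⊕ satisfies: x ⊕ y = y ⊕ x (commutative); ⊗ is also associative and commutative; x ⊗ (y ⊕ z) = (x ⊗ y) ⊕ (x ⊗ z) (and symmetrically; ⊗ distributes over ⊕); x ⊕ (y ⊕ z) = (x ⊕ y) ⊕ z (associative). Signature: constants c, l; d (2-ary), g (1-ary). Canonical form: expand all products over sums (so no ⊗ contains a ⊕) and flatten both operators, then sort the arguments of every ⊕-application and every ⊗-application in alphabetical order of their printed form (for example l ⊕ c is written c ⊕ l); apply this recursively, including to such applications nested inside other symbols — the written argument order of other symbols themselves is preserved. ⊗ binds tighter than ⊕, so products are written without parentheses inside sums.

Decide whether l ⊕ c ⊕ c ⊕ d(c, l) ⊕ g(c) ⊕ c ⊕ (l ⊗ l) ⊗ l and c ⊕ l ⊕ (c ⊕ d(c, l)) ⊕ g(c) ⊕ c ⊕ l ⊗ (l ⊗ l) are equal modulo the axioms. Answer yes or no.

Left:  l ⊕ c ⊕ c ⊕ d(c, l) ⊕ g(c) ⊕ c ⊕ (l ⊗ l) ⊗ l
  Merge nested applications:  l ⊕ c ⊕ c ⊕ d(c, l) ⊕ g(c) ⊕ c ⊕ l ⊗ l ⊗ l
  Sort:  c ⊕ c ⊕ c ⊕ d(c, l) ⊕ g(c) ⊕ l ⊕ l ⊗ l ⊗ l
Right:  c ⊕ l ⊕ (c ⊕ d(c, l)) ⊕ g(c) ⊕ c ⊕ l ⊗ (l ⊗ l)
  Merge nested applications:  c ⊕ l ⊕ c ⊕ d(c, l) ⊕ g(c) ⊕ c ⊕ l ⊗ l ⊗ l
  Order the arguments:  c ⊕ c ⊕ c ⊕ d(c, l) ⊕ g(c) ⊕ l ⊕ l ⊗ l ⊗ l

Answer: yes — both canonical forms are c ⊕ c ⊕ c ⊕ d(c, l) ⊕ g(c) ⊕ l ⊕ l ⊗ l ⊗ l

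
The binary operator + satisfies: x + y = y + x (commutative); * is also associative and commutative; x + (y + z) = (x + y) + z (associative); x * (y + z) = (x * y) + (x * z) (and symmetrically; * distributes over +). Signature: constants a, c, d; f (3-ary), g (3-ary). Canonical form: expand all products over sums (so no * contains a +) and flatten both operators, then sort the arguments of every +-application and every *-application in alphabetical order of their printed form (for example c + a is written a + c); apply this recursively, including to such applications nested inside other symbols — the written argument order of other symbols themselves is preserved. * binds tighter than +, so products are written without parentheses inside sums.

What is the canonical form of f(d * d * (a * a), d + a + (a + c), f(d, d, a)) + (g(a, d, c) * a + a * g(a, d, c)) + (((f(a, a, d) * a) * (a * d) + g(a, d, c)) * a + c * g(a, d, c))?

Answer: a * a * a * d * f(a, a, d) + a * g(a, d, c) + a * g(a, d, c) + a * g(a, d, c) + c * g(a, d, c) + f(a * a * d * d, a + a + c + d, f(d, d, a))

Derivation:
Expand:  f(a * a * d * d, a + a + c + d, f(d, d, a)) + a * g(a, d, c) + a * g(a, d, c) + a * a * a * d * f(a, a, d) + a * g(a, d, c) + c * g(a, d, c)
Order the arguments:  a * a * a * d * f(a, a, d) + a * g(a, d, c) + a * g(a, d, c) + a * g(a, d, c) + c * g(a, d, c) + f(a * a * d * d, a + a + c + d, f(d, d, a))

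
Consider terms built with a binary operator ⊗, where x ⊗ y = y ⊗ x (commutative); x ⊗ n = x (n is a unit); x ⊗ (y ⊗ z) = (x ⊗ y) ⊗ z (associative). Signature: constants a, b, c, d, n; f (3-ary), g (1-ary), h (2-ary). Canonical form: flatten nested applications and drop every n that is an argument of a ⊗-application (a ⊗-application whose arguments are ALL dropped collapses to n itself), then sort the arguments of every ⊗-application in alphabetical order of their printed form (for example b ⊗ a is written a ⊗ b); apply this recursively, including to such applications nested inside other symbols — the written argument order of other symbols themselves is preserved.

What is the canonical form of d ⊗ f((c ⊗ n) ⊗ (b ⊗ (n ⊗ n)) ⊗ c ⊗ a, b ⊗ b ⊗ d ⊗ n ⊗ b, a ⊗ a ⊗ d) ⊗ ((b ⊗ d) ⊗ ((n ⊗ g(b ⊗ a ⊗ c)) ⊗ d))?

Answer: b ⊗ d ⊗ d ⊗ d ⊗ f(a ⊗ b ⊗ c ⊗ c, b ⊗ b ⊗ b ⊗ d, a ⊗ a ⊗ d) ⊗ g(a ⊗ b ⊗ c)

Derivation:
Merge nested applications:  d ⊗ f((c ⊗ n) ⊗ (b ⊗ (n ⊗ n)) ⊗ c ⊗ a, b ⊗ b ⊗ d ⊗ n ⊗ b, a ⊗ a ⊗ d) ⊗ b ⊗ d ⊗ n ⊗ g(b ⊗ a ⊗ c) ⊗ d
Canonicalize subterm:  f((c ⊗ n) ⊗ (b ⊗ (n ⊗ n)) ⊗ c ⊗ a, b ⊗ b ⊗ d ⊗ n ⊗ b, a ⊗ a ⊗ d)  →  f(a ⊗ b ⊗ c ⊗ c, b ⊗ b ⊗ b ⊗ d, a ⊗ a ⊗ d)
Canonicalize subterm:  g(b ⊗ a ⊗ c)  →  g(a ⊗ b ⊗ c)
Drop the unit:  drop n
Sort arguments:  b ⊗ d ⊗ d ⊗ d ⊗ f(a ⊗ b ⊗ c ⊗ c, b ⊗ b ⊗ b ⊗ d, a ⊗ a ⊗ d) ⊗ g(a ⊗ b ⊗ c)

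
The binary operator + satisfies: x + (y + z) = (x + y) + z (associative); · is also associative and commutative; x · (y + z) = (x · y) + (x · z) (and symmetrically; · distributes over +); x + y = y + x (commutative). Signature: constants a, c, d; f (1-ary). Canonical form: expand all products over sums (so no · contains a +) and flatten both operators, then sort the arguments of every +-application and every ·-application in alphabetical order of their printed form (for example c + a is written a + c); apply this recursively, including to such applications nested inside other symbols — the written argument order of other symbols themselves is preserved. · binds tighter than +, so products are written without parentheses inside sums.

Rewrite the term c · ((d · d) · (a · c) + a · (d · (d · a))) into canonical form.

Distribute:  a · c · c · d · d + a · a · c · d · d
Sort arguments:  a · a · c · d · d + a · c · c · d · d

Answer: a · a · c · d · d + a · c · c · d · d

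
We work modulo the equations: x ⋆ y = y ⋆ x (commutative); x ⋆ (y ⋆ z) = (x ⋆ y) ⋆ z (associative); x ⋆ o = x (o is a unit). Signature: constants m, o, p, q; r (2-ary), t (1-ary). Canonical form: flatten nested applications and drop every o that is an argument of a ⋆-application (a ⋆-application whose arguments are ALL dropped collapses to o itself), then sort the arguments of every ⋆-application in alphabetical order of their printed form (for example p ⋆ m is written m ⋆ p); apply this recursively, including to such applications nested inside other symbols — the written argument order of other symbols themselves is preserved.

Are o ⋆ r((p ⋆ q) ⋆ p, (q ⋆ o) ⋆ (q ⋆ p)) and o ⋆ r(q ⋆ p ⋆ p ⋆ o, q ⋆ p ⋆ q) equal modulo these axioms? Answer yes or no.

Left:  o ⋆ r((p ⋆ q) ⋆ p, (q ⋆ o) ⋆ (q ⋆ p))
  Canonicalize subterm:  r((p ⋆ q) ⋆ p, (q ⋆ o) ⋆ (q ⋆ p))  →  r(p ⋆ p ⋆ q, p ⋆ q ⋆ q)
  Units out:  drop o
  Sort arguments:  r(p ⋆ p ⋆ q, p ⋆ q ⋆ q)
Right:  o ⋆ r(q ⋆ p ⋆ p ⋆ o, q ⋆ p ⋆ q)
  Inside:  r(q ⋆ p ⋆ p ⋆ o, q ⋆ p ⋆ q)  →  r(p ⋆ p ⋆ q, p ⋆ q ⋆ q)
  Units out:  drop o
  Order the arguments:  r(p ⋆ p ⋆ q, p ⋆ q ⋆ q)

Answer: yes — both canonical forms are r(p ⋆ p ⋆ q, p ⋆ q ⋆ q)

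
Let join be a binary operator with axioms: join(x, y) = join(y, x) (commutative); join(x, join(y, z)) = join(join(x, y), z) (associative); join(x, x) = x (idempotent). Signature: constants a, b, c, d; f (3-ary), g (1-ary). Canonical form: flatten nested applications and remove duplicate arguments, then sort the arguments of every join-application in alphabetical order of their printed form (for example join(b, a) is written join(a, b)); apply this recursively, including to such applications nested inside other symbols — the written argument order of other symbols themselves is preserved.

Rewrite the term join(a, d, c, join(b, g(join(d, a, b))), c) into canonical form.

Answer: join(a, b, c, d, g(join(a, b, d)))

Derivation:
Un-nest:  join(a, d, c, b, g(join(d, a, b)), c)
Canonicalize subterm:  g(join(d, a, b))  →  g(join(a, b, d))
Drop duplicates:  drop duplicate c
Order the arguments:  join(a, b, c, d, g(join(a, b, d)))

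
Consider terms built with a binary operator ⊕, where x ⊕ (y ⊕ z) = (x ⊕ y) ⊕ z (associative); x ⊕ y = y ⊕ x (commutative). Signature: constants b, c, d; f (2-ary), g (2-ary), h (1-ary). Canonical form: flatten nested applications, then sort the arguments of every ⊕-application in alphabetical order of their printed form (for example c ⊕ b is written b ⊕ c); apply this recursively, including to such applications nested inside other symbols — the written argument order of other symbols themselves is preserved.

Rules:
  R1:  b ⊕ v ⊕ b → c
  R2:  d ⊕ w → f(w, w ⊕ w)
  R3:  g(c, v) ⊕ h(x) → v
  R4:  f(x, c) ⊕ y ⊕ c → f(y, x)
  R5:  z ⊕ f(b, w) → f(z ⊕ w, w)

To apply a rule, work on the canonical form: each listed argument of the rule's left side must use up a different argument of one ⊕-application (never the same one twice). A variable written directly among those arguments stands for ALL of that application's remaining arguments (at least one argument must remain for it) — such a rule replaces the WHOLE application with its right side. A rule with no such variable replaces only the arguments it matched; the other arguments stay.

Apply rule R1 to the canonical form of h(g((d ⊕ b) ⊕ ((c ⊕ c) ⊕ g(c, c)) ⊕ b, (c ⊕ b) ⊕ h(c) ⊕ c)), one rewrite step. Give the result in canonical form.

Answer: h(g(c, b ⊕ c ⊕ c ⊕ h(c)))

Derivation:
Canonical form:  h(g(b ⊕ b ⊕ c ⊕ c ⊕ d ⊕ g(c, c), b ⊕ c ⊕ c ⊕ h(c)))
Match R1:  consume b, b;  v := c ⊕ c ⊕ d ⊕ g(c, c)
The extension variable absorbs all remaining arguments, so the whole application is rewritten.
Giving:  h(g(c, b ⊕ c ⊕ c ⊕ h(c)))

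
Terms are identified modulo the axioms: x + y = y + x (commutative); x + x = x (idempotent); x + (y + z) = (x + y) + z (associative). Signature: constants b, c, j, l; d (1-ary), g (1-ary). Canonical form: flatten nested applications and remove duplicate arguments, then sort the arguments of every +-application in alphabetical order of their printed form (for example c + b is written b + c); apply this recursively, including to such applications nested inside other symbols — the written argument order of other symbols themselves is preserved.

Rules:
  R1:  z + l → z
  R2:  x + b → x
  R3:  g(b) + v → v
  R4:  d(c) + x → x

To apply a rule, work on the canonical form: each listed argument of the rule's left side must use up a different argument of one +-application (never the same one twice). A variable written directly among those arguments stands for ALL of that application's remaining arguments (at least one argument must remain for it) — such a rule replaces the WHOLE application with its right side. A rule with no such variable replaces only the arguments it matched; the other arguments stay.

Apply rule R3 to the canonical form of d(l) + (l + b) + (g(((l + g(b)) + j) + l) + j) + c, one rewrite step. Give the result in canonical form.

Answer: b + c + d(l) + g(j + l) + j + l

Derivation:
Canonical form:  b + c + d(l) + g(g(b) + j + l) + j + l
Match R3:  consume g(b);  v := j + l
The variable takes the whole remainder — replace the entire application.
Result:  b + c + d(l) + g(j + l) + j + l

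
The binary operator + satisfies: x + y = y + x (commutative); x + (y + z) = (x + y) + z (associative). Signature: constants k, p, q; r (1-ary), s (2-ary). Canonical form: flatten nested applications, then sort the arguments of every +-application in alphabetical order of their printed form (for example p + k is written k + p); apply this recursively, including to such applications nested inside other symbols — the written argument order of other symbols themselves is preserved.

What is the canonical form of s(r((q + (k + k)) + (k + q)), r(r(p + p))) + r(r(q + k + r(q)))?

Answer: r(r(k + q + r(q))) + s(r(k + k + k + q + q), r(r(p + p)))

Derivation:
Canonicalize subterm:  s(r((q + (k + k)) + (k + q)), r(r(p + p)))  →  s(r(k + k + k + q + q), r(r(p + p)))
Canonicalize subterm:  r(r(q + k + r(q)))  →  r(r(k + q + r(q)))
Sort arguments:  r(r(k + q + r(q))) + s(r(k + k + k + q + q), r(r(p + p)))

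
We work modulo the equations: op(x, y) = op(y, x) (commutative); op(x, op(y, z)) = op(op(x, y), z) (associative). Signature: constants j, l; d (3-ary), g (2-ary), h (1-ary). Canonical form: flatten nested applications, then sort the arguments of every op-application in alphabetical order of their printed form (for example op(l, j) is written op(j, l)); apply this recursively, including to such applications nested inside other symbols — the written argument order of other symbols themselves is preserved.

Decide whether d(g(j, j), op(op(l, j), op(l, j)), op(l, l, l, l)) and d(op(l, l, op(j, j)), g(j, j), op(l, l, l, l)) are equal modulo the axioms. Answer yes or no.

Left:  d(g(j, j), op(op(l, j), op(l, j)), op(l, l, l, l))
  Work inside:  op(op(l, j), op(l, j))
  Un-nest:  op(l, j, l, j)
  Sort arguments:  op(j, j, l, l)
  Put back:  d(g(j, j), op(j, j, l, l), op(l, l, l, l))
Right:  d(op(l, l, op(j, j)), g(j, j), op(l, l, l, l))
  Focus inside:  op(l, l, op(j, j))
  Un-nest:  op(l, l, j, j)
  Order the arguments:  op(j, j, l, l)
  Rebuild:  d(op(j, j, l, l), g(j, j), op(l, l, l, l))

Answer: no — d(g(j, j), op(j, j, l, l), op(l, l, l, l)) vs d(op(j, j, l, l), g(j, j), op(l, l, l, l))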